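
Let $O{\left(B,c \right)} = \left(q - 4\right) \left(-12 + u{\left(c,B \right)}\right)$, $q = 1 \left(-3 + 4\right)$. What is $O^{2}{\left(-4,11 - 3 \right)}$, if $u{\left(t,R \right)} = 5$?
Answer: $441$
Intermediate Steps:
$q = 1$ ($q = 1 \cdot 1 = 1$)
$O{\left(B,c \right)} = 21$ ($O{\left(B,c \right)} = \left(1 - 4\right) \left(-12 + 5\right) = \left(-3\right) \left(-7\right) = 21$)
$O^{2}{\left(-4,11 - 3 \right)} = 21^{2} = 441$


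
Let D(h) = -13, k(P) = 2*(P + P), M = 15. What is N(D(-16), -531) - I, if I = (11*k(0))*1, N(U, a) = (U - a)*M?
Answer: 7770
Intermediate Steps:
k(P) = 4*P (k(P) = 2*(2*P) = 4*P)
N(U, a) = -15*a + 15*U (N(U, a) = (U - a)*15 = -15*a + 15*U)
I = 0 (I = (11*(4*0))*1 = (11*0)*1 = 0*1 = 0)
N(D(-16), -531) - I = (-15*(-531) + 15*(-13)) - 1*0 = (7965 - 195) + 0 = 7770 + 0 = 7770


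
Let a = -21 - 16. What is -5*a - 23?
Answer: 162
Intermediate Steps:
a = -37
-5*a - 23 = -5*(-37) - 23 = 185 - 23 = 162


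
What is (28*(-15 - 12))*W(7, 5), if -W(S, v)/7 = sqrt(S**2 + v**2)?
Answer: 5292*sqrt(74) ≈ 45524.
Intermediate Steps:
W(S, v) = -7*sqrt(S**2 + v**2)
(28*(-15 - 12))*W(7, 5) = (28*(-15 - 12))*(-7*sqrt(7**2 + 5**2)) = (28*(-27))*(-7*sqrt(49 + 25)) = -(-5292)*sqrt(74) = 5292*sqrt(74)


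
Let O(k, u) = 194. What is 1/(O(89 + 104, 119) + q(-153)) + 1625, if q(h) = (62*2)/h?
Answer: 48031903/29558 ≈ 1625.0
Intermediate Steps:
q(h) = 124/h
1/(O(89 + 104, 119) + q(-153)) + 1625 = 1/(194 + 124/(-153)) + 1625 = 1/(194 + 124*(-1/153)) + 1625 = 1/(194 - 124/153) + 1625 = 1/(29558/153) + 1625 = 153/29558 + 1625 = 48031903/29558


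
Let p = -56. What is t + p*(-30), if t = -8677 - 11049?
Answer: -18046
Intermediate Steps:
t = -19726
t + p*(-30) = -19726 - 56*(-30) = -19726 + 1680 = -18046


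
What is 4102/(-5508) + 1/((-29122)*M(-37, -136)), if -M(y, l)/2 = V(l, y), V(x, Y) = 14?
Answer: -836207731/1122827832 ≈ -0.74473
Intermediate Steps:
M(y, l) = -28 (M(y, l) = -2*14 = -28)
4102/(-5508) + 1/((-29122)*M(-37, -136)) = 4102/(-5508) + 1/(-29122*(-28)) = 4102*(-1/5508) - 1/29122*(-1/28) = -2051/2754 + 1/815416 = -836207731/1122827832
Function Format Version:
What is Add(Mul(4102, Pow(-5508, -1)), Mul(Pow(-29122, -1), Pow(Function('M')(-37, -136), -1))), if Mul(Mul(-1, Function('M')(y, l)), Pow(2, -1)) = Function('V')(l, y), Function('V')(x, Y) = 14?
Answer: Rational(-836207731, 1122827832) ≈ -0.74473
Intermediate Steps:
Function('M')(y, l) = -28 (Function('M')(y, l) = Mul(-2, 14) = -28)
Add(Mul(4102, Pow(-5508, -1)), Mul(Pow(-29122, -1), Pow(Function('M')(-37, -136), -1))) = Add(Mul(4102, Pow(-5508, -1)), Mul(Pow(-29122, -1), Pow(-28, -1))) = Add(Mul(4102, Rational(-1, 5508)), Mul(Rational(-1, 29122), Rational(-1, 28))) = Add(Rational(-2051, 2754), Rational(1, 815416)) = Rational(-836207731, 1122827832)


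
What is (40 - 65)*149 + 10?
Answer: -3715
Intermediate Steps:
(40 - 65)*149 + 10 = -25*149 + 10 = -3725 + 10 = -3715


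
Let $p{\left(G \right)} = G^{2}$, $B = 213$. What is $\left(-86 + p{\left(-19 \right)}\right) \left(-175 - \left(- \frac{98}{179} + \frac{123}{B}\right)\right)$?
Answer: $- \frac{611725400}{12709} \approx -48133.0$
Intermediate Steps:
$\left(-86 + p{\left(-19 \right)}\right) \left(-175 - \left(- \frac{98}{179} + \frac{123}{B}\right)\right) = \left(-86 + \left(-19\right)^{2}\right) \left(-175 - \left(- \frac{98}{179} + \frac{41}{71}\right)\right) = \left(-86 + 361\right) \left(-175 - \frac{381}{12709}\right) = 275 \left(-175 + \left(- \frac{41}{71} + \frac{98}{179}\right)\right) = 275 \left(-175 - \frac{381}{12709}\right) = 275 \left(- \frac{2224456}{12709}\right) = - \frac{611725400}{12709}$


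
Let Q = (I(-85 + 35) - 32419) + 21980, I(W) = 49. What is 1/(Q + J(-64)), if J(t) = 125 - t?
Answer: -1/10201 ≈ -9.8030e-5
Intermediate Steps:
Q = -10390 (Q = (49 - 32419) + 21980 = -32370 + 21980 = -10390)
1/(Q + J(-64)) = 1/(-10390 + (125 - 1*(-64))) = 1/(-10390 + (125 + 64)) = 1/(-10390 + 189) = 1/(-10201) = -1/10201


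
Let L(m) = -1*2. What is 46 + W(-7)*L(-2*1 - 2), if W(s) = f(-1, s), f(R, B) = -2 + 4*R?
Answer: 58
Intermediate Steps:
L(m) = -2
W(s) = -6 (W(s) = -2 + 4*(-1) = -2 - 4 = -6)
46 + W(-7)*L(-2*1 - 2) = 46 - 6*(-2) = 46 + 12 = 58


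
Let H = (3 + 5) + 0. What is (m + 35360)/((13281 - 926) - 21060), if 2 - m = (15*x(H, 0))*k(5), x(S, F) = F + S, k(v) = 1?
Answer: -35242/8705 ≈ -4.0485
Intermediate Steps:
H = 8 (H = 8 + 0 = 8)
m = -118 (m = 2 - 15*(0 + 8) = 2 - 15*8 = 2 - 120 = -118)
(m + 35360)/((13281 - 926) - 21060) = (-118 + 35360)/((13281 - 926) - 21060) = 35242/(12355 - 21060) = 35242/(-8705) = 35242*(-1/8705) = -35242/8705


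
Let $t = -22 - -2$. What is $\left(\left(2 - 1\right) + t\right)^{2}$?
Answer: $361$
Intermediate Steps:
$t = -20$ ($t = -22 + 2 = -20$)
$\left(\left(2 - 1\right) + t\right)^{2} = \left(\left(2 - 1\right) - 20\right)^{2} = \left(1 - 20\right)^{2} = \left(-19\right)^{2} = 361$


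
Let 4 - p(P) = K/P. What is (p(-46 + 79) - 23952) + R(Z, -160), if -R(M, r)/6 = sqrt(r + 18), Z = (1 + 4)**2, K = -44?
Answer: -71840/3 - 6*I*sqrt(142) ≈ -23947.0 - 71.498*I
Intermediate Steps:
Z = 25 (Z = 5**2 = 25)
p(P) = 4 + 44/P (p(P) = 4 - (-44)/P = 4 + 44/P)
R(M, r) = -6*sqrt(18 + r) (R(M, r) = -6*sqrt(r + 18) = -6*sqrt(18 + r))
(p(-46 + 79) - 23952) + R(Z, -160) = ((4 + 44/(-46 + 79)) - 23952) - 6*sqrt(18 - 160) = ((4 + 44/33) - 23952) - 6*I*sqrt(142) = ((4 + 44*(1/33)) - 23952) - 6*I*sqrt(142) = ((4 + 4/3) - 23952) - 6*I*sqrt(142) = (16/3 - 23952) - 6*I*sqrt(142) = -71840/3 - 6*I*sqrt(142)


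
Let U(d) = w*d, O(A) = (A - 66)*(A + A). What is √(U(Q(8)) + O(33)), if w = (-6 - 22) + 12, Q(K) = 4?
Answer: I*√2242 ≈ 47.35*I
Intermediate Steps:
O(A) = 2*A*(-66 + A) (O(A) = (-66 + A)*(2*A) = 2*A*(-66 + A))
w = -16 (w = -28 + 12 = -16)
U(d) = -16*d
√(U(Q(8)) + O(33)) = √(-16*4 + 2*33*(-66 + 33)) = √(-64 + 2*33*(-33)) = √(-64 - 2178) = √(-2242) = I*√2242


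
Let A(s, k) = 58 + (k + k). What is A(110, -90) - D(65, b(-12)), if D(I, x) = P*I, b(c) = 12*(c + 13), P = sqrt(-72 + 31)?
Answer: -122 - 65*I*sqrt(41) ≈ -122.0 - 416.2*I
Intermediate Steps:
A(s, k) = 58 + 2*k
P = I*sqrt(41) (P = sqrt(-41) = I*sqrt(41) ≈ 6.4031*I)
b(c) = 156 + 12*c (b(c) = 12*(13 + c) = 156 + 12*c)
D(I, x) = I*I*sqrt(41) (D(I, x) = (I*sqrt(41))*I = I*I*sqrt(41))
A(110, -90) - D(65, b(-12)) = (58 + 2*(-90)) - I*65*sqrt(41) = (58 - 180) - 65*I*sqrt(41) = -122 - 65*I*sqrt(41)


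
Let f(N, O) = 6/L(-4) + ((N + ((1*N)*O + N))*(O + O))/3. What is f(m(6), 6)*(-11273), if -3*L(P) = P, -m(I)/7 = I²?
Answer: 181709487/2 ≈ 9.0855e+7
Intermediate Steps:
m(I) = -7*I²
L(P) = -P/3
f(N, O) = 9/2 + 2*O*(2*N + N*O)/3 (f(N, O) = 6/((-⅓*(-4))) + ((N + ((1*N)*O + N))*(O + O))/3 = 6/(4/3) + ((N + (N*O + N))*(2*O))*(⅓) = 6*(¾) + ((N + (N + N*O))*(2*O))*(⅓) = 9/2 + ((2*N + N*O)*(2*O))*(⅓) = 9/2 + (2*O*(2*N + N*O))*(⅓) = 9/2 + 2*O*(2*N + N*O)/3)
f(m(6), 6)*(-11273) = (9/2 + (⅔)*(-7*6²)*6*(2 + 6))*(-11273) = (9/2 + (⅔)*(-7*36)*6*8)*(-11273) = (9/2 + (⅔)*(-252)*6*8)*(-11273) = (9/2 - 8064)*(-11273) = -16119/2*(-11273) = 181709487/2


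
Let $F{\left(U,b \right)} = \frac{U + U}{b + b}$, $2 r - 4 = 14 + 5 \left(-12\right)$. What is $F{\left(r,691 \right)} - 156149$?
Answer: $- \frac{107898980}{691} \approx -1.5615 \cdot 10^{5}$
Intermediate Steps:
$r = -21$ ($r = 2 + \frac{14 + 5 \left(-12\right)}{2} = 2 + \frac{14 - 60}{2} = 2 + \frac{1}{2} \left(-46\right) = 2 - 23 = -21$)
$F{\left(U,b \right)} = \frac{U}{b}$ ($F{\left(U,b \right)} = \frac{2 U}{2 b} = 2 U \frac{1}{2 b} = \frac{U}{b}$)
$F{\left(r,691 \right)} - 156149 = - \frac{21}{691} - 156149 = - \frac{107898980}{691}$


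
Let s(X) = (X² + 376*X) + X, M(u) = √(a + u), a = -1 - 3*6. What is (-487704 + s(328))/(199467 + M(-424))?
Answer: -983771244/765136241 + 4932*I*√443/765136241 ≈ -1.2857 + 0.00013567*I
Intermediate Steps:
a = -19 (a = -1 - 18 = -19)
M(u) = √(-19 + u)
s(X) = X² + 377*X
(-487704 + s(328))/(199467 + M(-424)) = (-487704 + 328*(377 + 328))/(199467 + √(-19 - 424)) = (-487704 + 328*705)/(199467 + √(-443)) = (-487704 + 231240)/(199467 + I*√443) = -256464/(199467 + I*√443)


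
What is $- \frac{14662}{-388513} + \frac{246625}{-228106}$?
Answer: $- \frac{92472528453}{88622146378} \approx -1.0434$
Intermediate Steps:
$- \frac{14662}{-388513} + \frac{246625}{-228106} = \left(-14662\right) \left(- \frac{1}{388513}\right) + 246625 \left(- \frac{1}{228106}\right) = \frac{14662}{388513} - \frac{246625}{228106} = - \frac{92472528453}{88622146378}$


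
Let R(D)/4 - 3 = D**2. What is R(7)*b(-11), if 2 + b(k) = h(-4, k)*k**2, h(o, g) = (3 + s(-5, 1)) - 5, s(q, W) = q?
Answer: -176592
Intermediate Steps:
h(o, g) = -7 (h(o, g) = (3 - 5) - 5 = -2 - 5 = -7)
b(k) = -2 - 7*k**2
R(D) = 12 + 4*D**2
R(7)*b(-11) = (12 + 4*7**2)*(-2 - 7*(-11)**2) = (12 + 4*49)*(-2 - 7*121) = (12 + 196)*(-2 - 847) = 208*(-849) = -176592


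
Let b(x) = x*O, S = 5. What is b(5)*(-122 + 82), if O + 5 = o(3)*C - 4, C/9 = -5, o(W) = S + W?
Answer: 73800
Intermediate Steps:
o(W) = 5 + W
C = -45 (C = 9*(-5) = -45)
O = -369 (O = -5 + ((5 + 3)*(-45) - 4) = -5 + (8*(-45) - 4) = -5 + (-360 - 4) = -5 - 364 = -369)
b(x) = -369*x (b(x) = x*(-369) = -369*x)
b(5)*(-122 + 82) = (-369*5)*(-122 + 82) = -1845*(-40) = 73800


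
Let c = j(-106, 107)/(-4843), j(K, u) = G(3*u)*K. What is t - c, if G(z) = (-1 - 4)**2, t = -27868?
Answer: -134967374/4843 ≈ -27869.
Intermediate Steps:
G(z) = 25 (G(z) = (-5)**2 = 25)
j(K, u) = 25*K
c = 2650/4843 (c = (25*(-106))/(-4843) = -2650*(-1/4843) = 2650/4843 ≈ 0.54718)
t - c = -27868 - 1*2650/4843 = -27868 - 2650/4843 = -134967374/4843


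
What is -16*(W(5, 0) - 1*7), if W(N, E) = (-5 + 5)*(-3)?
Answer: 112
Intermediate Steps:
W(N, E) = 0 (W(N, E) = 0*(-3) = 0)
-16*(W(5, 0) - 1*7) = -16*(0 - 1*7) = -16*(0 - 7) = -16*(-7) = 112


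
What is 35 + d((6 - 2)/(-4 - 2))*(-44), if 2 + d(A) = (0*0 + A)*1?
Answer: 457/3 ≈ 152.33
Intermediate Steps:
d(A) = -2 + A (d(A) = -2 + (0*0 + A)*1 = -2 + (0 + A)*1 = -2 + A*1 = -2 + A)
35 + d((6 - 2)/(-4 - 2))*(-44) = 35 + (-2 + (6 - 2)/(-4 - 2))*(-44) = 35 + (-2 + 4/(-6))*(-44) = 35 + (-2 + 4*(-⅙))*(-44) = 35 + (-2 - ⅔)*(-44) = 35 - 8/3*(-44) = 35 + 352/3 = 457/3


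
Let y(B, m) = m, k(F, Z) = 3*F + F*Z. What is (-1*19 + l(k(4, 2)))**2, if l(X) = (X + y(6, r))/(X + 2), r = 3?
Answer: 156025/484 ≈ 322.37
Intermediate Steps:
l(X) = (3 + X)/(2 + X) (l(X) = (X + 3)/(X + 2) = (3 + X)/(2 + X))
(-1*19 + l(k(4, 2)))**2 = (-1*19 + (3 + 4*(3 + 2))/(2 + 4*(3 + 2)))**2 = (-19 + (3 + 4*5)/(2 + 4*5))**2 = (-19 + (3 + 20)/(2 + 20))**2 = (-19 + 23/22)**2 = (-395/22)**2 = 156025/484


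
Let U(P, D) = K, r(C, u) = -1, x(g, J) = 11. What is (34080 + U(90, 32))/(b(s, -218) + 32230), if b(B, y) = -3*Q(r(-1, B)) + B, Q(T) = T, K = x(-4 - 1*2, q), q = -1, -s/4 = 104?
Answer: 34091/31817 ≈ 1.0715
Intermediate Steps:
s = -416 (s = -4*104 = -416)
K = 11
U(P, D) = 11
b(B, y) = 3 + B (b(B, y) = -3*(-1) + B = 3 + B)
(34080 + U(90, 32))/(b(s, -218) + 32230) = (34080 + 11)/((3 - 416) + 32230) = 34091/(-413 + 32230) = 34091/31817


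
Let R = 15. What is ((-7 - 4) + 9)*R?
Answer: -30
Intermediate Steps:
((-7 - 4) + 9)*R = ((-7 - 4) + 9)*15 = (-11 + 9)*15 = -2*15 = -30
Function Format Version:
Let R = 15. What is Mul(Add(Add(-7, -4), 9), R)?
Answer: -30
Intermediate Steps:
Mul(Add(Add(-7, -4), 9), R) = Mul(Add(Add(-7, -4), 9), 15) = Mul(Add(-11, 9), 15) = Mul(-2, 15) = -30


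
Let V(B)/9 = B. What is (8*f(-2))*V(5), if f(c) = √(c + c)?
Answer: 720*I ≈ 720.0*I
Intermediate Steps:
f(c) = √2*√c (f(c) = √(2*c) = √2*√c)
V(B) = 9*B
(8*f(-2))*V(5) = (8*(√2*√(-2)))*(9*5) = (8*(√2*(I*√2)))*45 = (8*(2*I))*45 = (16*I)*45 = 720*I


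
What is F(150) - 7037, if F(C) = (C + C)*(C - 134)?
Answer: -2237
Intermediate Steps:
F(C) = 2*C*(-134 + C) (F(C) = (2*C)*(-134 + C) = 2*C*(-134 + C))
F(150) - 7037 = 2*150*(-134 + 150) - 7037 = 2*150*16 - 7037 = 4800 - 7037 = -2237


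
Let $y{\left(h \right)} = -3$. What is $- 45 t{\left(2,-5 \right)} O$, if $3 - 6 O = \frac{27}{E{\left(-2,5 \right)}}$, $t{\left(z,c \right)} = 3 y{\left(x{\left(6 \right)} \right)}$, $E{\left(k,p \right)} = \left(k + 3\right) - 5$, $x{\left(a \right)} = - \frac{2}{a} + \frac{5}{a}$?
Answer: $\frac{5265}{8} \approx 658.13$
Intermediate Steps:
$x{\left(a \right)} = \frac{3}{a}$
$E{\left(k,p \right)} = -2 + k$ ($E{\left(k,p \right)} = \left(3 + k\right) - 5 = -2 + k$)
$t{\left(z,c \right)} = -9$ ($t{\left(z,c \right)} = 3 \left(-3\right) = -9$)
$O = \frac{13}{8}$ ($O = \frac{1}{2} - \frac{27 \frac{1}{-2 - 2}}{6} = \frac{1}{2} - \frac{27 \frac{1}{-4}}{6} = \frac{1}{2} - \frac{27 \left(- \frac{1}{4}\right)}{6} = \frac{1}{2} - - \frac{9}{8} = \frac{1}{2} + \frac{9}{8} = \frac{13}{8} \approx 1.625$)
$- 45 t{\left(2,-5 \right)} O = \left(-45\right) \left(-9\right) \frac{13}{8} = 405 \cdot \frac{13}{8} = \frac{5265}{8}$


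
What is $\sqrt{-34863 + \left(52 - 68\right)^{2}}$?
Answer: $i \sqrt{34607} \approx 186.03 i$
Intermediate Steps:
$\sqrt{-34863 + \left(52 - 68\right)^{2}} = \sqrt{-34863 + \left(-16\right)^{2}} = \sqrt{-34863 + 256} = \sqrt{-34607} = i \sqrt{34607}$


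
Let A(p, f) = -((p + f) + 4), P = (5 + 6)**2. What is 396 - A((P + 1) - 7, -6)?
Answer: 509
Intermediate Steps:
P = 121 (P = 11**2 = 121)
A(p, f) = -4 - f - p (A(p, f) = -((f + p) + 4) = -(4 + f + p) = -4 - f - p)
396 - A((P + 1) - 7, -6) = 396 - (-4 - 1*(-6) - ((121 + 1) - 7)) = 396 - (-4 + 6 - (122 - 7)) = 396 - (-4 + 6 - 1*115) = 396 - (-4 + 6 - 115) = 396 - 1*(-113) = 396 + 113 = 509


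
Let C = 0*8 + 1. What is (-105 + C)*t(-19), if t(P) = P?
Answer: 1976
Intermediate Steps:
C = 1 (C = 0 + 1 = 1)
(-105 + C)*t(-19) = (-105 + 1)*(-19) = -104*(-19) = 1976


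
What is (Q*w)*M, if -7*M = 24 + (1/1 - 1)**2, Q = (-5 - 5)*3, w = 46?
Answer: 33120/7 ≈ 4731.4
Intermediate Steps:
Q = -30 (Q = -10*3 = -30)
M = -24/7 (M = -(24 + (1/1 - 1)**2)/7 = -(24 + (1*1 - 1)**2)/7 = -(24 + (1 - 1)**2)/7 = -(24 + 0**2)/7 = -(24 + 0)/7 = -1/7*24 = -24/7 ≈ -3.4286)
(Q*w)*M = -30*46*(-24/7) = -1380*(-24/7) = 33120/7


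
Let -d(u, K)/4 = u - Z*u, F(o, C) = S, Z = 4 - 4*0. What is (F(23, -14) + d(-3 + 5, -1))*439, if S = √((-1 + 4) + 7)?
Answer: 10536 + 439*√10 ≈ 11924.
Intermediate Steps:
Z = 4 (Z = 4 - 1*0 = 4 + 0 = 4)
S = √10 (S = √(3 + 7) = √10 ≈ 3.1623)
F(o, C) = √10
d(u, K) = 12*u (d(u, K) = -4*(u - 4*u) = -(-12)*u = 12*u)
(F(23, -14) + d(-3 + 5, -1))*439 = (√10 + 12*(-3 + 5))*439 = (√10 + 12*2)*439 = (√10 + 24)*439 = (24 + √10)*439 = 10536 + 439*√10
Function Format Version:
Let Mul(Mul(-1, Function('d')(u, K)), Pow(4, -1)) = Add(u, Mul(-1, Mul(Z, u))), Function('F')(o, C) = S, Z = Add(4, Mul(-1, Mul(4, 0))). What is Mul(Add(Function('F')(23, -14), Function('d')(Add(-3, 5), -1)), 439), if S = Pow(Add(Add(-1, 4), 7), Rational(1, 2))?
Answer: Add(10536, Mul(439, Pow(10, Rational(1, 2)))) ≈ 11924.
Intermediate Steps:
Z = 4 (Z = Add(4, Mul(-1, 0)) = Add(4, 0) = 4)
S = Pow(10, Rational(1, 2)) (S = Pow(Add(3, 7), Rational(1, 2)) = Pow(10, Rational(1, 2)) ≈ 3.1623)
Function('F')(o, C) = Pow(10, Rational(1, 2))
Function('d')(u, K) = Mul(12, u) (Function('d')(u, K) = Mul(-4, Add(u, Mul(-1, Mul(4, u)))) = Mul(-4, Add(u, Mul(-4, u))) = Mul(-4, Mul(-3, u)) = Mul(12, u))
Mul(Add(Function('F')(23, -14), Function('d')(Add(-3, 5), -1)), 439) = Mul(Add(Pow(10, Rational(1, 2)), Mul(12, Add(-3, 5))), 439) = Mul(Add(Pow(10, Rational(1, 2)), Mul(12, 2)), 439) = Mul(Add(Pow(10, Rational(1, 2)), 24), 439) = Mul(Add(24, Pow(10, Rational(1, 2))), 439) = Add(10536, Mul(439, Pow(10, Rational(1, 2))))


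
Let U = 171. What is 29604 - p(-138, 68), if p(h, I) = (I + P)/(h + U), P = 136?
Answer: 325576/11 ≈ 29598.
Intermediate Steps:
p(h, I) = (136 + I)/(171 + h) (p(h, I) = (I + 136)/(h + 171) = (136 + I)/(171 + h))
29604 - p(-138, 68) = 29604 - (136 + 68)/(171 - 138) = 29604 - 204/33 = 29604 - 1*68/11 = 29604 - 68/11 = 325576/11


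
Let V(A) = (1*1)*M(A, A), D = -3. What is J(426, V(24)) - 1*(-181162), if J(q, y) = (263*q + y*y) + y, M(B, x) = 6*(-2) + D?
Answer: 293410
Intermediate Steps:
M(B, x) = -15 (M(B, x) = 6*(-2) - 3 = -12 - 3 = -15)
V(A) = -15 (V(A) = (1*1)*(-15) = 1*(-15) = -15)
J(q, y) = y + y**2 + 263*q (J(q, y) = (263*q + y**2) + y = (y**2 + 263*q) + y = y + y**2 + 263*q)
J(426, V(24)) - 1*(-181162) = (-15 + (-15)**2 + 263*426) - 1*(-181162) = (-15 + 225 + 112038) + 181162 = 112248 + 181162 = 293410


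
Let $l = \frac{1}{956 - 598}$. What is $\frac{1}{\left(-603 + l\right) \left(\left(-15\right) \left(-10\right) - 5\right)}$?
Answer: $- \frac{358}{31301585} \approx -1.1437 \cdot 10^{-5}$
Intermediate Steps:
$l = \frac{1}{358} \approx 0.0027933$
$\frac{1}{\left(-603 + l\right) \left(\left(-15\right) \left(-10\right) - 5\right)} = \frac{1}{\left(-603 + \frac{1}{358}\right) \left(\left(-15\right) \left(-10\right) - 5\right)} = \frac{1}{\left(- \frac{215873}{358}\right) \left(150 - 5\right)} = - \frac{358}{215873 \cdot 145} = \left(- \frac{358}{215873}\right) \frac{1}{145} = - \frac{358}{31301585}$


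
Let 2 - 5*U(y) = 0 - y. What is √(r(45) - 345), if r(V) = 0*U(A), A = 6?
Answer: I*√345 ≈ 18.574*I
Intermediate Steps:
U(y) = ⅖ + y/5 (U(y) = ⅖ - (0 - y)/5 = ⅖ - (-1)*y/5 = ⅖ + y/5)
r(V) = 0 (r(V) = 0*(⅖ + (⅕)*6) = 0*(⅖ + 6/5) = 0*(8/5) = 0)
√(r(45) - 345) = √(0 - 345) = √(-345) = I*√345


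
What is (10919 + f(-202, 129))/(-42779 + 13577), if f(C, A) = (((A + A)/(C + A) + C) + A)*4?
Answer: -774739/2131746 ≈ -0.36343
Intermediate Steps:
f(C, A) = 4*A + 4*C + 8*A/(A + C) (f(C, A) = (((2*A)/(A + C) + C) + A)*4 = ((2*A/(A + C) + C) + A)*4 = ((C + 2*A/(A + C)) + A)*4 = (A + C + 2*A/(A + C))*4 = 4*A + 4*C + 8*A/(A + C))
(10919 + f(-202, 129))/(-42779 + 13577) = (10919 + 4*(129**2 + (-202)**2 + 2*129 + 2*129*(-202))/(129 - 202))/(-42779 + 13577) = (10919 + 4*(16641 + 40804 + 258 - 52116)/(-73))/(-29202) = (10919 + 4*(-1/73)*5587)*(-1/29202) = (10919 - 22348/73)*(-1/29202) = (774739/73)*(-1/29202) = -774739/2131746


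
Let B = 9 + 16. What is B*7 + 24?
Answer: 199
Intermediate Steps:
B = 25
B*7 + 24 = 25*7 + 24 = 175 + 24 = 199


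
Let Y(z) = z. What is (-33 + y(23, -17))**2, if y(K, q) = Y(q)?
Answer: 2500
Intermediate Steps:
y(K, q) = q
(-33 + y(23, -17))**2 = (-33 - 17)**2 = (-50)**2 = 2500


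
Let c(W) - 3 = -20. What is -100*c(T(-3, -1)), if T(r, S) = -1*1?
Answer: 1700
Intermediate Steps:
T(r, S) = -1
c(W) = -17 (c(W) = 3 - 20 = -17)
-100*c(T(-3, -1)) = -100*(-17) = 1700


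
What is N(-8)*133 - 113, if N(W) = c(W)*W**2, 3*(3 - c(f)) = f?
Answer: 144365/3 ≈ 48122.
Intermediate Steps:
c(f) = 3 - f/3
N(W) = W**2*(3 - W/3) (N(W) = (3 - W/3)*W**2 = W**2*(3 - W/3))
N(-8)*133 - 113 = ((1/3)*(-8)**2*(9 - 1*(-8)))*133 - 113 = ((1/3)*64*(9 + 8))*133 - 113 = ((1/3)*64*17)*133 - 113 = (1088/3)*133 - 113 = 144704/3 - 113 = 144365/3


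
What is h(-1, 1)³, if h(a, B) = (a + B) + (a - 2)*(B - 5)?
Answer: 1728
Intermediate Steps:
h(a, B) = B + a + (-5 + B)*(-2 + a) (h(a, B) = (B + a) + (-2 + a)*(-5 + B) = (B + a) + (-5 + B)*(-2 + a) = B + a + (-5 + B)*(-2 + a))
h(-1, 1)³ = (10 - 1*1 - 4*(-1) + 1*(-1))³ = (10 - 1 + 4 - 1)³ = 12³ = 1728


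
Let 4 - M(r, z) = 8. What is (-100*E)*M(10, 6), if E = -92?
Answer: -36800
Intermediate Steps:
M(r, z) = -4 (M(r, z) = 4 - 1*8 = 4 - 8 = -4)
(-100*E)*M(10, 6) = -100*(-92)*(-4) = 9200*(-4) = -36800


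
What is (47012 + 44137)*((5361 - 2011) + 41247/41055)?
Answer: 181737231537/595 ≈ 3.0544e+8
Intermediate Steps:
(47012 + 44137)*((5361 - 2011) + 41247/41055) = 91149*(3350 + 41247*(1/41055)) = 91149*(3350 + 13749/13685) = 91149*(45858499/13685) = 181737231537/595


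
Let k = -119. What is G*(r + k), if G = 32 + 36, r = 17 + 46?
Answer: -3808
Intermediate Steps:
r = 63
G = 68
G*(r + k) = 68*(63 - 119) = 68*(-56) = -3808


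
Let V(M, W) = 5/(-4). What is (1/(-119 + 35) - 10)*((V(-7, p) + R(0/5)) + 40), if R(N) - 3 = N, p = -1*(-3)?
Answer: -140447/336 ≈ -418.00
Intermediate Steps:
p = 3
R(N) = 3 + N
V(M, W) = -5/4 (V(M, W) = 5*(-¼) = -5/4)
(1/(-119 + 35) - 10)*((V(-7, p) + R(0/5)) + 40) = (1/(-119 + 35) - 10)*((-5/4 + (3 + 0/5)) + 40) = (1/(-84) - 10)*((-5/4 + (3 + 0*(⅕))) + 40) = (-1/84 - 10)*((-5/4 + (3 + 0)) + 40) = -841*((-5/4 + 3) + 40)/84 = -841*(7/4 + 40)/84 = -841/84*167/4 = -140447/336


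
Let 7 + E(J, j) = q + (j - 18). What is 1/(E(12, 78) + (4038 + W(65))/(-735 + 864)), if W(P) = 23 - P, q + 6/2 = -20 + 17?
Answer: 43/3353 ≈ 0.012824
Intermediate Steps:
q = -6 (q = -3 + (-20 + 17) = -3 - 3 = -6)
E(J, j) = -31 + j (E(J, j) = -7 + (-6 + (j - 18)) = -7 + (-6 + (-18 + j)) = -7 + (-24 + j) = -31 + j)
1/(E(12, 78) + (4038 + W(65))/(-735 + 864)) = 1/((-31 + 78) + (4038 + (23 - 1*65))/(-735 + 864)) = 1/(47 + (4038 + (23 - 65))/129) = 1/(47 + (4038 - 42)*(1/129)) = 1/(47 + 3996*(1/129)) = 1/(47 + 1332/43) = 1/(3353/43) = 43/3353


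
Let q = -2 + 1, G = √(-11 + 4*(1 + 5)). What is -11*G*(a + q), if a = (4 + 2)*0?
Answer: 11*√13 ≈ 39.661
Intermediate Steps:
G = √13 (G = √(-11 + 4*6) = √(-11 + 24) = √13 ≈ 3.6056)
a = 0 (a = 6*0 = 0)
q = -1
-11*G*(a + q) = -11*√13*(0 - 1) = -11*√13*(-1) = -(-11)*√13 = 11*√13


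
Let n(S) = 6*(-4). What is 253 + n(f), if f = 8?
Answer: 229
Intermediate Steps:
n(S) = -24
253 + n(f) = 253 - 24 = 229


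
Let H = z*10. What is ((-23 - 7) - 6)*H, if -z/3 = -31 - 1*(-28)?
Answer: -3240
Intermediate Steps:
z = 9 (z = -3*(-31 - 1*(-28)) = -3*(-31 + 28) = -3*(-3) = 9)
H = 90 (H = 9*10 = 90)
((-23 - 7) - 6)*H = ((-23 - 7) - 6)*90 = (-30 - 6)*90 = -36*90 = -3240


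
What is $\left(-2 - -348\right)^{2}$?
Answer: $119716$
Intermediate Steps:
$\left(-2 - -348\right)^{2} = \left(-2 + 348\right)^{2} = 346^{2} = 119716$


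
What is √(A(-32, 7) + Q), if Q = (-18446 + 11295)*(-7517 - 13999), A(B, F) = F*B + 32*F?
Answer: 2*√38465229 ≈ 12404.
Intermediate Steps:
A(B, F) = 32*F + B*F (A(B, F) = B*F + 32*F = 32*F + B*F)
Q = 153860916 (Q = -7151*(-21516) = 153860916)
√(A(-32, 7) + Q) = √(7*(32 - 32) + 153860916) = √(7*0 + 153860916) = √(0 + 153860916) = √153860916 = 2*√38465229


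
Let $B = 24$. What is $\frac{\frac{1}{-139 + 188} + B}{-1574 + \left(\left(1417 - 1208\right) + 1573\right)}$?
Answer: $\frac{1177}{10192} \approx 0.11548$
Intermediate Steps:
$\frac{\frac{1}{-139 + 188} + B}{-1574 + \left(\left(1417 - 1208\right) + 1573\right)} = \frac{\frac{1}{-139 + 188} + 24}{-1574 + \left(\left(1417 - 1208\right) + 1573\right)} = \frac{\frac{1}{49} + 24}{-1574 + \left(209 + 1573\right)} = \frac{\frac{1}{49} + 24}{-1574 + 1782} = \frac{1177}{49 \cdot 208} = \frac{1177}{49} \cdot \frac{1}{208} = \frac{1177}{10192}$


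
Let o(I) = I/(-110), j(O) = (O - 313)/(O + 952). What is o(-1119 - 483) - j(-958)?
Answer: -65099/330 ≈ -197.27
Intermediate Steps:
j(O) = (-313 + O)/(952 + O)
o(I) = -I/110 (o(I) = I*(-1/110) = -I/110)
o(-1119 - 483) - j(-958) = -(-1119 - 483)/110 - (-313 - 958)/(952 - 958) = -1/110*(-1602) - (-1271)/(-6) = 801/55 - (-1)*(-1271)/6 = 801/55 - 1*1271/6 = 801/55 - 1271/6 = -65099/330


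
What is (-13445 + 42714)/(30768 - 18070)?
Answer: 29269/12698 ≈ 2.3050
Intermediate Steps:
(-13445 + 42714)/(30768 - 18070) = 29269/12698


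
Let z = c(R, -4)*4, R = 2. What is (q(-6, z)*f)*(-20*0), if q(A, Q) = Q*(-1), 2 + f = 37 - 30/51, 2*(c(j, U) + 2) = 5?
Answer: 0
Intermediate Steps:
c(j, U) = ½ (c(j, U) = -2 + (½)*5 = -2 + 5/2 = ½)
f = 585/17 (f = -2 + (37 - 30/51) = -2 + (37 - 1*10/17) = -2 + (37 - 10/17) = -2 + 619/17 = 585/17 ≈ 34.412)
z = 2 (z = (½)*4 = 2)
q(A, Q) = -Q
(q(-6, z)*f)*(-20*0) = (-1*2*(585/17))*(-20*0) = -2*585/17*0 = -1170/17*0 = 0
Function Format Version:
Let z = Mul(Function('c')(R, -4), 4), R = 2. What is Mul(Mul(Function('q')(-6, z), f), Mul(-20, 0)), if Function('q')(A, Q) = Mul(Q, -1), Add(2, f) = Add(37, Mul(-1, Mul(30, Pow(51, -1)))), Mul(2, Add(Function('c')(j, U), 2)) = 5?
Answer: 0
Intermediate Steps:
Function('c')(j, U) = Rational(1, 2) (Function('c')(j, U) = Add(-2, Mul(Rational(1, 2), 5)) = Add(-2, Rational(5, 2)) = Rational(1, 2))
f = Rational(585, 17) (f = Add(-2, Add(37, Mul(-1, Mul(30, Pow(51, -1))))) = Add(-2, Add(37, Mul(-1, Mul(30, Rational(1, 51))))) = Add(-2, Add(37, Mul(-1, Rational(10, 17)))) = Add(-2, Add(37, Rational(-10, 17))) = Add(-2, Rational(619, 17)) = Rational(585, 17) ≈ 34.412)
z = 2 (z = Mul(Rational(1, 2), 4) = 2)
Function('q')(A, Q) = Mul(-1, Q)
Mul(Mul(Function('q')(-6, z), f), Mul(-20, 0)) = Mul(Mul(Mul(-1, 2), Rational(585, 17)), Mul(-20, 0)) = Mul(Mul(-2, Rational(585, 17)), 0) = Mul(Rational(-1170, 17), 0) = 0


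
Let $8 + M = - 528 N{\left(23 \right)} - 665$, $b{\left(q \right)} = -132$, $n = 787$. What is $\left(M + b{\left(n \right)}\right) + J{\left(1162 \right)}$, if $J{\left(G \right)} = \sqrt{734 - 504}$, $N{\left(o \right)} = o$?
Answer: $-12949 + \sqrt{230} \approx -12934.0$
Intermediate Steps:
$J{\left(G \right)} = \sqrt{230}$
$M = -12817$ ($M = -8 - 12809 = -12817$)
$\left(M + b{\left(n \right)}\right) + J{\left(1162 \right)} = \left(-12817 - 132\right) + \sqrt{230} = -12949 + \sqrt{230}$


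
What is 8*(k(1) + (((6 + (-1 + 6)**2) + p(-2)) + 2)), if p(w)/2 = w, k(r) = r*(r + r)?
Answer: 248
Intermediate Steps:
k(r) = 2*r**2 (k(r) = r*(2*r) = 2*r**2)
p(w) = 2*w
8*(k(1) + (((6 + (-1 + 6)**2) + p(-2)) + 2)) = 8*(2*1**2 + (((6 + (-1 + 6)**2) + 2*(-2)) + 2)) = 8*(2*1 + (((6 + 5**2) - 4) + 2)) = 8*(2 + (((6 + 25) - 4) + 2)) = 8*(2 + ((31 - 4) + 2)) = 8*(2 + (27 + 2)) = 8*(2 + 29) = 8*31 = 248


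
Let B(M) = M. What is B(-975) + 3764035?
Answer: 3763060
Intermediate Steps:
B(-975) + 3764035 = -975 + 3764035 = 3763060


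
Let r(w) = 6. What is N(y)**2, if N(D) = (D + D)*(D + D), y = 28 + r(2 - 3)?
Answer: 21381376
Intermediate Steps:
y = 34 (y = 28 + 6 = 34)
N(D) = 4*D**2 (N(D) = (2*D)*(2*D) = 4*D**2)
N(y)**2 = (4*34**2)**2 = (4*1156)**2 = 4624**2 = 21381376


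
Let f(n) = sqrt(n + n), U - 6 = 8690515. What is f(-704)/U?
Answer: 8*I*sqrt(22)/8690521 ≈ 4.3177e-6*I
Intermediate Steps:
U = 8690521 (U = 6 + 8690515 = 8690521)
f(n) = sqrt(2)*sqrt(n) (f(n) = sqrt(2*n) = sqrt(2)*sqrt(n))
f(-704)/U = (sqrt(2)*sqrt(-704))/8690521 = (sqrt(2)*(8*I*sqrt(11)))*(1/8690521) = (8*I*sqrt(22))*(1/8690521) = 8*I*sqrt(22)/8690521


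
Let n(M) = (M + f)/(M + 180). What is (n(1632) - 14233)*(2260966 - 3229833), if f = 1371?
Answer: 8328120106777/604 ≈ 1.3788e+10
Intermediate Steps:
n(M) = (1371 + M)/(180 + M) (n(M) = (M + 1371)/(M + 180) = (1371 + M)/(180 + M))
(n(1632) - 14233)*(2260966 - 3229833) = ((1371 + 1632)/(180 + 1632) - 14233)*(2260966 - 3229833) = (3003/1812 - 14233)*(-968867) = ((1/1812)*3003 - 14233)*(-968867) = (1001/604 - 14233)*(-968867) = -8595731/604*(-968867) = 8328120106777/604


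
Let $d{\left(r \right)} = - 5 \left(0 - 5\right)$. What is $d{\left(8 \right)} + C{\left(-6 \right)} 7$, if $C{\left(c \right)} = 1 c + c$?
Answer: $-59$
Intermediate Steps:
$C{\left(c \right)} = 2 c$ ($C{\left(c \right)} = c + c = 2 c$)
$d{\left(r \right)} = 25$ ($d{\left(r \right)} = \left(-5\right) \left(-5\right) = 25$)
$d{\left(8 \right)} + C{\left(-6 \right)} 7 = 25 + 2 \left(-6\right) 7 = 25 - 84 = -59$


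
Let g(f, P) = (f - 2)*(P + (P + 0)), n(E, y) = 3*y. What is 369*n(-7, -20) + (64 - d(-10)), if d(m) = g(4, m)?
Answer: -22036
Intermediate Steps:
g(f, P) = 2*P*(-2 + f) (g(f, P) = (-2 + f)*(P + P) = (-2 + f)*(2*P) = 2*P*(-2 + f))
d(m) = 4*m (d(m) = 2*m*(-2 + 4) = 2*m*2 = 4*m)
369*n(-7, -20) + (64 - d(-10)) = 369*(3*(-20)) + (64 - 4*(-10)) = 369*(-60) + (64 - 1*(-40)) = -22140 + (64 + 40) = -22140 + 104 = -22036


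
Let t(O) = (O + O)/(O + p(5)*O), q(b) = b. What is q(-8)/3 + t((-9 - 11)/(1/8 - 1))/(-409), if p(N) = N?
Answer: -1091/409 ≈ -2.6675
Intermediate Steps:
t(O) = ⅓ (t(O) = (O + O)/(O + 5*O) = (2*O)/((6*O)) = (2*O)*(1/(6*O)) = ⅓)
q(-8)/3 + t((-9 - 11)/(1/8 - 1))/(-409) = -8/3 + (⅓)/(-409) = -8*⅓ + (⅓)*(-1/409) = -8/3 - 1/1227 = -1091/409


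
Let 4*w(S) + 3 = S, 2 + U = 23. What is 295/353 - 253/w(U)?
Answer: -175963/3177 ≈ -55.387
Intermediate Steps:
U = 21 (U = -2 + 23 = 21)
w(S) = -¾ + S/4
295/353 - 253/w(U) = 295/353 - 253/(-¾ + (¼)*21) = 295*(1/353) - 253/(-¾ + 21/4) = 295/353 - 253/9/2 = 295/353 - 253*2/9 = 295/353 - 506/9 = -175963/3177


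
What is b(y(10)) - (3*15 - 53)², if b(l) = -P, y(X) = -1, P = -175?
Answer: 111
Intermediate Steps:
b(l) = 175 (b(l) = -1*(-175) = 175)
b(y(10)) - (3*15 - 53)² = 175 - (3*15 - 53)² = 175 - (45 - 53)² = 175 - 1*(-8)² = 175 - 1*64 = 175 - 64 = 111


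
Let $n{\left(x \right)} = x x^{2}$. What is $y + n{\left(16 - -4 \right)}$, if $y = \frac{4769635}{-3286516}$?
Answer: $\frac{26287358365}{3286516} \approx 7998.5$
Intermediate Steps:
$n{\left(x \right)} = x^{3}$
$y = - \frac{4769635}{3286516}$ ($y = 4769635 \left(- \frac{1}{3286516}\right) = - \frac{4769635}{3286516} \approx -1.4513$)
$y + n{\left(16 - -4 \right)} = - \frac{4769635}{3286516} + \left(16 - -4\right)^{3} = - \frac{4769635}{3286516} + \left(16 + 4\right)^{3} = - \frac{4769635}{3286516} + 20^{3} = - \frac{4769635}{3286516} + 8000 = \frac{26287358365}{3286516}$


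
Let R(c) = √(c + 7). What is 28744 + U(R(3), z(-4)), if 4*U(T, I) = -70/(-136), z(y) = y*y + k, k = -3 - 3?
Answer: 7818403/272 ≈ 28744.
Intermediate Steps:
R(c) = √(7 + c)
k = -6
z(y) = -6 + y² (z(y) = y*y - 6 = y² - 6 = -6 + y²)
U(T, I) = 35/272 (U(T, I) = (-70/(-136))/4 = (-70*(-1/136))/4 = (¼)*(35/68) = 35/272)
28744 + U(R(3), z(-4)) = 28744 + 35/272 = 7818403/272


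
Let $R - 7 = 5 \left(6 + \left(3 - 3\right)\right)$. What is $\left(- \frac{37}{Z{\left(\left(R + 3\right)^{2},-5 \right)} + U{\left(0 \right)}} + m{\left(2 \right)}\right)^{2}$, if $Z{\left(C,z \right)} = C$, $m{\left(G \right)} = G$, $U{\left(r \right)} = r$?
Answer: $\frac{10004569}{2560000} \approx 3.908$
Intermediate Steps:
$R = 37$ ($R = 7 + 5 \left(6 + \left(3 - 3\right)\right) = 7 + 5 \left(6 + 0\right) = 7 + 5 \cdot 6 = 7 + 30 = 37$)
$\left(- \frac{37}{Z{\left(\left(R + 3\right)^{2},-5 \right)} + U{\left(0 \right)}} + m{\left(2 \right)}\right)^{2} = \left(- \frac{37}{\left(37 + 3\right)^{2} + 0} + 2\right)^{2} = \left(- \frac{37}{40^{2} + 0} + 2\right)^{2} = \left(- \frac{37}{1600 + 0} + 2\right)^{2} = \left(- \frac{37}{1600} + 2\right)^{2} = \left(\frac{3163}{1600}\right)^{2} = \frac{10004569}{2560000}$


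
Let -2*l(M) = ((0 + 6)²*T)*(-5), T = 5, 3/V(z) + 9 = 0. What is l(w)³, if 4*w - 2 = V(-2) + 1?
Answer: 91125000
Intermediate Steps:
V(z) = -⅓ (V(z) = 3/(-9 + 0) = 3/(-9) = 3*(-⅑) = -⅓)
w = ⅔ (w = ½ + (-⅓ + 1)/4 = ½ + (¼)*(⅔) = ½ + ⅙ = ⅔ ≈ 0.66667)
l(M) = 450 (l(M) = -(0 + 6)²*5*(-5)/2 = -6²*5*(-5)/2 = -36*5*(-5)/2 = -90*(-5) = -½*(-900) = 450)
l(w)³ = 450³ = 91125000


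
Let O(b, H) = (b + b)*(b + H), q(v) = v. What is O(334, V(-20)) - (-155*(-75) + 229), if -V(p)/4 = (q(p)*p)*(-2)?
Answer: 2348858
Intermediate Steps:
V(p) = 8*p**2 (V(p) = -4*p*p*(-2) = -4*p**2*(-2) = -(-8)*p**2 = 8*p**2)
O(b, H) = 2*b*(H + b) (O(b, H) = (2*b)*(H + b) = 2*b*(H + b))
O(334, V(-20)) - (-155*(-75) + 229) = 2*334*(8*(-20)**2 + 334) - (-155*(-75) + 229) = 2*334*(8*400 + 334) - (11625 + 229) = 2*334*(3200 + 334) - 1*11854 = 2*334*3534 - 11854 = 2360712 - 11854 = 2348858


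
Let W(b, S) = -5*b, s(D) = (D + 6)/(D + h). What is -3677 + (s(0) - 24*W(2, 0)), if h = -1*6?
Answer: -3438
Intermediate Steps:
h = -6
s(D) = (6 + D)/(-6 + D) (s(D) = (D + 6)/(D - 6) = (6 + D)/(-6 + D))
-3677 + (s(0) - 24*W(2, 0)) = -3677 + ((6 + 0)/(-6 + 0) - (-120)*2) = -3677 + (6/(-6) - 24*(-10)) = -3677 + (-⅙*6 + 240) = -3677 + (-1 + 240) = -3677 + 239 = -3438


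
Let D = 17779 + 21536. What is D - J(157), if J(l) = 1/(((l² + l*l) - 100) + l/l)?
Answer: 1934258684/49199 ≈ 39315.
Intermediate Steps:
D = 39315
J(l) = 1/(-99 + 2*l²) (J(l) = 1/(((l² + l²) - 100) + 1) = 1/((2*l² - 100) + 1) = 1/((-100 + 2*l²) + 1) = 1/(-99 + 2*l²))
D - J(157) = 39315 - 1/(-99 + 2*157²) = 39315 - 1/(-99 + 2*24649) = 39315 - 1/(-99 + 49298) = 39315 - 1/49199 = 1934258684/49199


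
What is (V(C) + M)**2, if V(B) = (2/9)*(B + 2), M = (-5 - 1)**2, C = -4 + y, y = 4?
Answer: 107584/81 ≈ 1328.2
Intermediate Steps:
C = 0 (C = -4 + 4 = 0)
M = 36 (M = (-6)**2 = 36)
V(B) = 4/9 + 2*B/9 (V(B) = (2*(1/9))*(2 + B) = 2*(2 + B)/9 = 4/9 + 2*B/9)
(V(C) + M)**2 = ((4/9 + (2/9)*0) + 36)**2 = ((4/9 + 0) + 36)**2 = (4/9 + 36)**2 = (328/9)**2 = 107584/81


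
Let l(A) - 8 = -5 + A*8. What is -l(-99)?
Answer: 789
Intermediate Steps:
l(A) = 3 + 8*A (l(A) = 8 + (-5 + A*8) = 8 + (-5 + 8*A) = 3 + 8*A)
-l(-99) = -(3 + 8*(-99)) = -(3 - 792) = -1*(-789) = 789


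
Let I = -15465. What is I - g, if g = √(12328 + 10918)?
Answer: -15465 - √23246 ≈ -15617.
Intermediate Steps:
g = √23246 ≈ 152.47
I - g = -15465 - √23246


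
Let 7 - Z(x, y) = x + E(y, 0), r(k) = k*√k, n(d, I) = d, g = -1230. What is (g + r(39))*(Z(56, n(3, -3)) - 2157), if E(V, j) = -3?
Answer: 2709690 - 85917*√39 ≈ 2.1731e+6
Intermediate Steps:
r(k) = k^(3/2)
Z(x, y) = 10 - x (Z(x, y) = 7 - (x - 3) = 7 - (-3 + x) = 7 + (3 - x) = 10 - x)
(g + r(39))*(Z(56, n(3, -3)) - 2157) = (-1230 + 39^(3/2))*((10 - 1*56) - 2157) = (-1230 + 39*√39)*((10 - 56) - 2157) = (-1230 + 39*√39)*(-46 - 2157) = (-1230 + 39*√39)*(-2203) = 2709690 - 85917*√39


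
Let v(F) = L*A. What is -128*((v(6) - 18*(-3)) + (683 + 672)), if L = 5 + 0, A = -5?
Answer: -177152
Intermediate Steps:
L = 5
v(F) = -25 (v(F) = 5*(-5) = -25)
-128*((v(6) - 18*(-3)) + (683 + 672)) = -128*((-25 - 18*(-3)) + (683 + 672)) = -128*((-25 + 54) + 1355) = -128*(29 + 1355) = -128*1384 = -177152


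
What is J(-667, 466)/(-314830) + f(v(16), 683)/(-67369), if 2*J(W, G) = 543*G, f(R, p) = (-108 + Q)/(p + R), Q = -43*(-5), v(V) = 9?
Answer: -2949133488211/7338584665420 ≈ -0.40187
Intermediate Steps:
Q = 215
f(R, p) = 107/(R + p) (f(R, p) = (-108 + 215)/(p + R) = 107/(R + p))
J(W, G) = 543*G/2 (J(W, G) = (543*G)/2 = 543*G/2)
J(-667, 466)/(-314830) + f(v(16), 683)/(-67369) = ((543/2)*466)/(-314830) + (107/(9 + 683))/(-67369) = 126519*(-1/314830) + (107/692)*(-1/67369) = -126519/314830 + (107*(1/692))*(-1/67369) = -126519/314830 + (107/692)*(-1/67369) = -126519/314830 - 107/46619348 = -2949133488211/7338584665420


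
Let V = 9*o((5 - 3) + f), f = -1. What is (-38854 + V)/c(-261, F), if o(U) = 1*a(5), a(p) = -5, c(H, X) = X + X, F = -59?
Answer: 38899/118 ≈ 329.65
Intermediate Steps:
c(H, X) = 2*X
o(U) = -5 (o(U) = 1*(-5) = -5)
V = -45 (V = 9*(-5) = -45)
(-38854 + V)/c(-261, F) = (-38854 - 45)/((2*(-59))) = -38899/(-118) = -38899*(-1/118) = 38899/118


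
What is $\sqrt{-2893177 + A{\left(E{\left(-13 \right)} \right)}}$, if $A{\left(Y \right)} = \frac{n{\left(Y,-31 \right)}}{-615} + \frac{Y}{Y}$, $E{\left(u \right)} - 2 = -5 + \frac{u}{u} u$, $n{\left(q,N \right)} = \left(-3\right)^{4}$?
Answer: $\frac{3 i \sqrt{13509525215}}{205} \approx 1700.9 i$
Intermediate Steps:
$n{\left(q,N \right)} = 81$
$E{\left(u \right)} = -3 + u$ ($E{\left(u \right)} = 2 + \left(-5 + \frac{u}{u} u\right) = 2 + \left(-5 + 1 u\right) = 2 + \left(-5 + u\right) = -3 + u$)
$A{\left(Y \right)} = \frac{178}{205}$ ($A{\left(Y \right)} = \frac{81}{-615} + \frac{Y}{Y} = 81 \left(- \frac{1}{615}\right) + 1 = - \frac{27}{205} + 1 = \frac{178}{205}$)
$\sqrt{-2893177 + A{\left(E{\left(-13 \right)} \right)}} = \sqrt{-2893177 + \frac{178}{205}} = \sqrt{- \frac{593101107}{205}} = \frac{3 i \sqrt{13509525215}}{205}$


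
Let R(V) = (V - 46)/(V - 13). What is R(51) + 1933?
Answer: 73459/38 ≈ 1933.1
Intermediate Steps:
R(V) = (-46 + V)/(-13 + V)
R(51) + 1933 = (-46 + 51)/(-13 + 51) + 1933 = 5/38 + 1933 = 73459/38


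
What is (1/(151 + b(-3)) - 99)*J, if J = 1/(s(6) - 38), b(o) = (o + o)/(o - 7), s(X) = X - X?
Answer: 75037/28804 ≈ 2.6051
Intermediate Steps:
s(X) = 0
b(o) = 2*o/(-7 + o) (b(o) = (2*o)/(-7 + o) = 2*o/(-7 + o))
J = -1/38 (J = 1/(0 - 38) = 1/(-38) = -1/38 ≈ -0.026316)
(1/(151 + b(-3)) - 99)*J = (1/(151 + 2*(-3)/(-7 - 3)) - 99)*(-1/38) = (1/(151 + 2*(-3)/(-10)) - 99)*(-1/38) = (1/(151 + 2*(-3)*(-⅒)) - 99)*(-1/38) = (1/(151 + ⅗) - 99)*(-1/38) = (1/(758/5) - 99)*(-1/38) = (5/758 - 99)*(-1/38) = -75037/758*(-1/38) = 75037/28804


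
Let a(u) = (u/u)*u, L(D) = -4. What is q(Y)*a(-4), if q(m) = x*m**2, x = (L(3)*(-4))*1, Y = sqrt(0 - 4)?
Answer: 256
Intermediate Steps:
Y = 2*I (Y = sqrt(-4) = 2*I ≈ 2.0*I)
a(u) = u (a(u) = 1*u = u)
x = 16 (x = -4*(-4)*1 = 16*1 = 16)
q(m) = 16*m**2
q(Y)*a(-4) = (16*(2*I)**2)*(-4) = (16*(-4))*(-4) = -64*(-4) = 256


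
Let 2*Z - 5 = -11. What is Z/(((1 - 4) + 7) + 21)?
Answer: -3/25 ≈ -0.12000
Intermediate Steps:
Z = -3 (Z = 5/2 + (½)*(-11) = 5/2 - 11/2 = -3)
Z/(((1 - 4) + 7) + 21) = -3/(((1 - 4) + 7) + 21) = -3/((-3 + 7) + 21) = -3/(4 + 21) = -3/25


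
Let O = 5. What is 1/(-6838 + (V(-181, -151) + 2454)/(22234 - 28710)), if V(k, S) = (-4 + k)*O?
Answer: -6476/44284417 ≈ -0.00014624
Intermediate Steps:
V(k, S) = -20 + 5*k (V(k, S) = (-4 + k)*5 = -20 + 5*k)
1/(-6838 + (V(-181, -151) + 2454)/(22234 - 28710)) = 1/(-6838 + ((-20 + 5*(-181)) + 2454)/(22234 - 28710)) = 1/(-6838 + ((-20 - 905) + 2454)/(-6476)) = 1/(-6838 + (-925 + 2454)*(-1/6476)) = 1/(-6838 + 1529*(-1/6476)) = 1/(-6838 - 1529/6476) = 1/(-44284417/6476) = -6476/44284417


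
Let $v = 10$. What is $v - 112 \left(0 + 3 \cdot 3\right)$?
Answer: $-998$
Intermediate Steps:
$v - 112 \left(0 + 3 \cdot 3\right) = 10 - 112 \left(0 + 3 \cdot 3\right) = 10 - 112 \left(0 + 9\right) = 10 - 1008 = -998$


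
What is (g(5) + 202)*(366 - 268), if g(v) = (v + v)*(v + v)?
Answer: 29596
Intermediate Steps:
g(v) = 4*v² (g(v) = (2*v)*(2*v) = 4*v²)
(g(5) + 202)*(366 - 268) = (4*5² + 202)*(366 - 268) = (4*25 + 202)*98 = (100 + 202)*98 = 302*98 = 29596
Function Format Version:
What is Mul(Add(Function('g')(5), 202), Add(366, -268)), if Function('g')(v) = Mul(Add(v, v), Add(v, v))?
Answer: 29596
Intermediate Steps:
Function('g')(v) = Mul(4, Pow(v, 2)) (Function('g')(v) = Mul(Mul(2, v), Mul(2, v)) = Mul(4, Pow(v, 2)))
Mul(Add(Function('g')(5), 202), Add(366, -268)) = Mul(Add(Mul(4, Pow(5, 2)), 202), Add(366, -268)) = Mul(Add(Mul(4, 25), 202), 98) = Mul(Add(100, 202), 98) = Mul(302, 98) = 29596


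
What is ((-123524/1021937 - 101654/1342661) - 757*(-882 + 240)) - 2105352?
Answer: -2221945597992483968/1372114954357 ≈ -1.6194e+6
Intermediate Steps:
((-123524/1021937 - 101654/1342661) - 757*(-882 + 240)) - 2105352 = ((-123524*1/1021937 - 101654*1/1342661) - 757*(-642)) - 2105352 = ((-123524/1021937 - 101654/1342661) + 485994) - 2105352 = (-269734841162/1372114954357 + 485994) - 2105352 = 666839365392934696/1372114954357 - 2105352 = -2221945597992483968/1372114954357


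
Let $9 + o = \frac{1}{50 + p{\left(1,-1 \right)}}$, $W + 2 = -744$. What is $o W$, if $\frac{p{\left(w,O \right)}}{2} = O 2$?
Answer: $\frac{154049}{23} \approx 6697.8$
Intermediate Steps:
$p{\left(w,O \right)} = 4 O$ ($p{\left(w,O \right)} = 2 O 2 = 2 \cdot 2 O = 4 O$)
$W = -746$ ($W = -2 - 744 = -746$)
$o = - \frac{413}{46}$ ($o = -9 + \frac{1}{50 + 4 \left(-1\right)} = -9 + \frac{1}{50 - 4} = -9 + \frac{1}{46} = - \frac{413}{46} \approx -8.9783$)
$o W = \left(- \frac{413}{46}\right) \left(-746\right) = \frac{154049}{23}$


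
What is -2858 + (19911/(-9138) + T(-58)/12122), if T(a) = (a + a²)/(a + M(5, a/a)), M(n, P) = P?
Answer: -1820832991/636614 ≈ -2860.2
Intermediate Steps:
T(a) = (a + a²)/(1 + a) (T(a) = (a + a²)/(a + a/a) = (a + a²)/(a + 1) = (a + a²)/(1 + a))
-2858 + (19911/(-9138) + T(-58)/12122) = -2858 + (19911/(-9138) - 58/12122) = -2858 + (19911*(-1/9138) - 58*1/12122) = -2858 + (-6637/3046 - 1/209) = -2858 - 1390179/636614 = -1820832991/636614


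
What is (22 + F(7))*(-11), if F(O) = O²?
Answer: -781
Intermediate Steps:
(22 + F(7))*(-11) = (22 + 7²)*(-11) = (22 + 49)*(-11) = 71*(-11) = -781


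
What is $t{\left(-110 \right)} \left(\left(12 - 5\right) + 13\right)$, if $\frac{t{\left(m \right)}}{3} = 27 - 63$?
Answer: $-2160$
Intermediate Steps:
$t{\left(m \right)} = -108$ ($t{\left(m \right)} = 3 \left(27 - 63\right) = 3 \left(-36\right) = -108$)
$t{\left(-110 \right)} \left(\left(12 - 5\right) + 13\right) = - 108 \left(\left(12 - 5\right) + 13\right) = - 108 \left(7 + 13\right) = \left(-108\right) 20 = -2160$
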